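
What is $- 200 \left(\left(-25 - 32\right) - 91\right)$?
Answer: $29600$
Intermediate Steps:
$- 200 \left(\left(-25 - 32\right) - 91\right) = - 200 \left(-57 - 91\right) = \left(-200\right) \left(-148\right) = 29600$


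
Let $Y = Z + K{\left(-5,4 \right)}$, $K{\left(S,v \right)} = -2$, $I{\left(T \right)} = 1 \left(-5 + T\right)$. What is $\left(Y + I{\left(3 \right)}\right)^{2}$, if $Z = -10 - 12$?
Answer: $676$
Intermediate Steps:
$Z = -22$ ($Z = -10 - 12 = -22$)
$I{\left(T \right)} = -5 + T$
$Y = -24$ ($Y = -22 - 2 = -24$)
$\left(Y + I{\left(3 \right)}\right)^{2} = \left(-24 + \left(-5 + 3\right)\right)^{2} = \left(-24 - 2\right)^{2} = \left(-26\right)^{2} = 676$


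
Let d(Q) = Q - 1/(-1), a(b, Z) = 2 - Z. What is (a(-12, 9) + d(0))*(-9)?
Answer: 54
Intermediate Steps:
d(Q) = 1 + Q (d(Q) = Q - 1*(-1) = Q + 1 = 1 + Q)
(a(-12, 9) + d(0))*(-9) = ((2 - 1*9) + (1 + 0))*(-9) = ((2 - 9) + 1)*(-9) = (-7 + 1)*(-9) = -6*(-9) = 54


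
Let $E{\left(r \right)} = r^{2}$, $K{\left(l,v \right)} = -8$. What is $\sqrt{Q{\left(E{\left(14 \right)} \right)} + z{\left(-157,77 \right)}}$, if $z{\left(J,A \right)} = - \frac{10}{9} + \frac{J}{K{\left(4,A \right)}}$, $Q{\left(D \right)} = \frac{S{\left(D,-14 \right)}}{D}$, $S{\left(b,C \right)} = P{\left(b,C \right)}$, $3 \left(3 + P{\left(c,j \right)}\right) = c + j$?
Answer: $\frac{\sqrt{132710}}{84} \approx 4.3368$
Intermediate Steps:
$P{\left(c,j \right)} = -3 + \frac{c}{3} + \frac{j}{3}$ ($P{\left(c,j \right)} = -3 + \frac{c + j}{3} = -3 + \left(\frac{c}{3} + \frac{j}{3}\right) = -3 + \frac{c}{3} + \frac{j}{3}$)
$S{\left(b,C \right)} = -3 + \frac{C}{3} + \frac{b}{3}$ ($S{\left(b,C \right)} = -3 + \frac{b}{3} + \frac{C}{3} = -3 + \frac{C}{3} + \frac{b}{3}$)
$Q{\left(D \right)} = \frac{- \frac{23}{3} + \frac{D}{3}}{D}$ ($Q{\left(D \right)} = \frac{-3 + \frac{1}{3} \left(-14\right) + \frac{D}{3}}{D} = \frac{-3 - \frac{14}{3} + \frac{D}{3}}{D} = \frac{- \frac{23}{3} + \frac{D}{3}}{D}$)
$z{\left(J,A \right)} = - \frac{10}{9} - \frac{J}{8}$ ($z{\left(J,A \right)} = - \frac{10}{9} + \frac{J}{-8} = \left(-10\right) \frac{1}{9} + J \left(- \frac{1}{8}\right) = - \frac{10}{9} - \frac{J}{8}$)
$\sqrt{Q{\left(E{\left(14 \right)} \right)} + z{\left(-157,77 \right)}} = \sqrt{\frac{-23 + 14^{2}}{3 \cdot 14^{2}} - - \frac{1333}{72}} = \sqrt{\frac{-23 + 196}{3 \cdot 196} + \left(- \frac{10}{9} + \frac{157}{8}\right)} = \sqrt{\frac{1}{3} \cdot \frac{1}{196} \cdot 173 + \frac{1333}{72}} = \sqrt{\frac{173}{588} + \frac{1333}{72}} = \sqrt{\frac{66355}{3528}} = \frac{\sqrt{132710}}{84}$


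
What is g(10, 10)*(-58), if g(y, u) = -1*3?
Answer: 174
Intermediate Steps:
g(y, u) = -3
g(10, 10)*(-58) = -3*(-58) = 174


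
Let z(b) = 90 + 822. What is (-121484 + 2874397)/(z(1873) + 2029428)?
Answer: 2752913/2030340 ≈ 1.3559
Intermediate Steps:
z(b) = 912
(-121484 + 2874397)/(z(1873) + 2029428) = (-121484 + 2874397)/(912 + 2029428) = 2752913/2030340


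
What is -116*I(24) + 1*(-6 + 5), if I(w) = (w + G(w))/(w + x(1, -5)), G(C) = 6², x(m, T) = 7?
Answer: -6991/31 ≈ -225.52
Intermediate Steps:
G(C) = 36
I(w) = (36 + w)/(7 + w) (I(w) = (w + 36)/(w + 7) = (36 + w)/(7 + w))
-116*I(24) + 1*(-6 + 5) = -116*(36 + 24)/(7 + 24) + 1*(-6 + 5) = -116*60/31 + 1*(-1) = -116*60/31 - 1 = -6960/31 - 1 = -6991/31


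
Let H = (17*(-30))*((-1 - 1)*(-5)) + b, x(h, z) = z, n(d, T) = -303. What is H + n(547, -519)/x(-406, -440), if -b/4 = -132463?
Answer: 230891183/440 ≈ 5.2475e+5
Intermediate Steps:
b = 529852 (b = -4*(-132463) = 529852)
H = 524752 (H = (17*(-30))*((-1 - 1)*(-5)) + 529852 = -(-1020)*(-5) + 529852 = -510*10 + 529852 = -5100 + 529852 = 524752)
H + n(547, -519)/x(-406, -440) = 524752 - 303/(-440) = 524752 - 303*(-1/440) = 524752 + 303/440 = 230891183/440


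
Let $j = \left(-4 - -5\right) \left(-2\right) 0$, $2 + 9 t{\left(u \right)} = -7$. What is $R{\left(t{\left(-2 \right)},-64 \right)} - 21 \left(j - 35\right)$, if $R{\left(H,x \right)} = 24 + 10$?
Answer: $769$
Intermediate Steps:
$t{\left(u \right)} = -1$ ($t{\left(u \right)} = - \frac{2}{9} + \frac{1}{9} \left(-7\right) = - \frac{2}{9} - \frac{7}{9} = -1$)
$j = 0$ ($j = \left(-4 + 5\right) \left(-2\right) 0 = 1 \left(-2\right) 0 = \left(-2\right) 0 = 0$)
$R{\left(H,x \right)} = 34$
$R{\left(t{\left(-2 \right)},-64 \right)} - 21 \left(j - 35\right) = 34 - 21 \left(0 - 35\right) = 34 - 21 \left(-35\right) = 34 - -735 = 34 + 735 = 769$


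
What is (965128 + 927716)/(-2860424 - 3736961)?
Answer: -1892844/6597385 ≈ -0.28691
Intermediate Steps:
(965128 + 927716)/(-2860424 - 3736961) = 1892844/(-6597385) = 1892844*(-1/6597385) = -1892844/6597385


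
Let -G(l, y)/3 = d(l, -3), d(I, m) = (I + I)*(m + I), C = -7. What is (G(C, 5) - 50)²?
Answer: 220900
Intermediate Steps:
d(I, m) = 2*I*(I + m) (d(I, m) = (2*I)*(I + m) = 2*I*(I + m))
G(l, y) = -6*l*(-3 + l) (G(l, y) = -6*l*(l - 3) = -6*l*(-3 + l))
(G(C, 5) - 50)² = (6*(-7)*(3 - 1*(-7)) - 50)² = (6*(-7)*(3 + 7) - 50)² = (6*(-7)*10 - 50)² = (-420 - 50)² = (-470)² = 220900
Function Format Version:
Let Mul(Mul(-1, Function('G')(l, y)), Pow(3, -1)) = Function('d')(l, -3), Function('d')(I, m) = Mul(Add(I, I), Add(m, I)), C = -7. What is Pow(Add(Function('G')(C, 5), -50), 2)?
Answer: 220900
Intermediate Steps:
Function('d')(I, m) = Mul(2, I, Add(I, m)) (Function('d')(I, m) = Mul(Mul(2, I), Add(I, m)) = Mul(2, I, Add(I, m)))
Function('G')(l, y) = Mul(-6, l, Add(-3, l)) (Function('G')(l, y) = Mul(-3, Mul(2, l, Add(l, -3))) = Mul(-3, Mul(2, l, Add(-3, l))) = Mul(-6, l, Add(-3, l)))
Pow(Add(Function('G')(C, 5), -50), 2) = Pow(Add(Mul(6, -7, Add(3, Mul(-1, -7))), -50), 2) = Pow(Add(Mul(6, -7, Add(3, 7)), -50), 2) = Pow(Add(Mul(6, -7, 10), -50), 2) = Pow(Add(-420, -50), 2) = Pow(-470, 2) = 220900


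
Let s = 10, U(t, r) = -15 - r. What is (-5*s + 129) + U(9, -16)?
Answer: 80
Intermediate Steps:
(-5*s + 129) + U(9, -16) = (-5*10 + 129) + (-15 - 1*(-16)) = (-50 + 129) + (-15 + 16) = 79 + 1 = 80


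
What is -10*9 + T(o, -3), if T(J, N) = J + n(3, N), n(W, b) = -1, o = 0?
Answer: -91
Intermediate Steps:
T(J, N) = -1 + J (T(J, N) = J - 1 = -1 + J)
-10*9 + T(o, -3) = -10*9 + (-1 + 0) = -90 - 1 = -91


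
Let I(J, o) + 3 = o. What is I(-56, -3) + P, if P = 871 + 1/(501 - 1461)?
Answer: 830399/960 ≈ 865.00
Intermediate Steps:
I(J, o) = -3 + o
P = 836159/960 (P = 871 + 1/(-960) = 871 - 1/960 = 836159/960 ≈ 871.00)
I(-56, -3) + P = (-3 - 3) + 836159/960 = -6 + 836159/960 = 830399/960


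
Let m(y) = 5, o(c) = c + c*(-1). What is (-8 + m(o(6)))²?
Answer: 9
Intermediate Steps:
o(c) = 0 (o(c) = c - c = 0)
(-8 + m(o(6)))² = (-8 + 5)² = (-3)² = 9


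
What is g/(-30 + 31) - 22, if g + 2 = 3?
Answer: -21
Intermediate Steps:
g = 1 (g = -2 + 3 = 1)
g/(-30 + 31) - 22 = 1/(-30 + 31) - 22 = 1/1 - 22 = 1*1 - 22 = 1 - 22 = -21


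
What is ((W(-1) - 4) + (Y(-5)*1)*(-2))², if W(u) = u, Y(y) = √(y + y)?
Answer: -15 + 20*I*√10 ≈ -15.0 + 63.246*I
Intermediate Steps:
Y(y) = √2*√y (Y(y) = √(2*y) = √2*√y)
((W(-1) - 4) + (Y(-5)*1)*(-2))² = ((-1 - 4) + ((√2*√(-5))*1)*(-2))² = (-5 + ((√2*(I*√5))*1)*(-2))² = (-5 + ((I*√10)*1)*(-2))² = (-5 + (I*√10)*(-2))² = (-5 - 2*I*√10)²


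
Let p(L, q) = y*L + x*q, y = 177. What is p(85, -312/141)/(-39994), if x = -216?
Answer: -729579/1879718 ≈ -0.38813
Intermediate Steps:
p(L, q) = -216*q + 177*L (p(L, q) = 177*L - 216*q = -216*q + 177*L)
p(85, -312/141)/(-39994) = (-(-67392)/141 + 177*85)/(-39994) = (-(-67392)/141 + 15045)*(-1/39994) = (-216*(-104/47) + 15045)*(-1/39994) = (22464/47 + 15045)*(-1/39994) = (729579/47)*(-1/39994) = -729579/1879718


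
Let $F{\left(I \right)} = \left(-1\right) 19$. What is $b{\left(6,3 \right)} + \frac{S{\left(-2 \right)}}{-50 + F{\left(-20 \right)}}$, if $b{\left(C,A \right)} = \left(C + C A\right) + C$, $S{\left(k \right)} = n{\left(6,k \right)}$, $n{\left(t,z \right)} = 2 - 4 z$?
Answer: $\frac{2060}{69} \approx 29.855$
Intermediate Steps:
$F{\left(I \right)} = -19$
$S{\left(k \right)} = 2 - 4 k$
$b{\left(C,A \right)} = 2 C + A C$ ($b{\left(C,A \right)} = \left(C + A C\right) + C = 2 C + A C$)
$b{\left(6,3 \right)} + \frac{S{\left(-2 \right)}}{-50 + F{\left(-20 \right)}} = 6 \left(2 + 3\right) + \frac{2 - -8}{-50 - 19} = 6 \cdot 5 + \frac{2 + 8}{-69} = 30 - \frac{10}{69} = \frac{2060}{69}$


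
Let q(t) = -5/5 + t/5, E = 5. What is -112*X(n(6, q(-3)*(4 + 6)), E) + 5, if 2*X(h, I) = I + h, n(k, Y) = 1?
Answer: -331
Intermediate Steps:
q(t) = -1 + t/5 (q(t) = -5*⅕ + t*(⅕) = -1 + t/5)
X(h, I) = I/2 + h/2 (X(h, I) = (I + h)/2 = I/2 + h/2)
-112*X(n(6, q(-3)*(4 + 6)), E) + 5 = -112*((½)*5 + (½)*1) + 5 = -112*(5/2 + ½) + 5 = -112*3 + 5 = -336 + 5 = -331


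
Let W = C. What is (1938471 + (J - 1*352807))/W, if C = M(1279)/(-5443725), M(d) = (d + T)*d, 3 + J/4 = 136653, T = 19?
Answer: -5803729421700/830071 ≈ -6.9918e+6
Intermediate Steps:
J = 546600 (J = -12 + 4*136653 = -12 + 546612 = 546600)
M(d) = d*(19 + d) (M(d) = (d + 19)*d = (19 + d)*d = d*(19 + d))
C = -1660142/5443725 (C = (1279*(19 + 1279))/(-5443725) = (1279*1298)*(-1/5443725) = 1660142*(-1/5443725) = -1660142/5443725 ≈ -0.30496)
W = -1660142/5443725 ≈ -0.30496
(1938471 + (J - 1*352807))/W = (1938471 + (546600 - 1*352807))/(-1660142/5443725) = (1938471 + (546600 - 352807))*(-5443725/1660142) = (1938471 + 193793)*(-5443725/1660142) = 2132264*(-5443725/1660142) = -5803729421700/830071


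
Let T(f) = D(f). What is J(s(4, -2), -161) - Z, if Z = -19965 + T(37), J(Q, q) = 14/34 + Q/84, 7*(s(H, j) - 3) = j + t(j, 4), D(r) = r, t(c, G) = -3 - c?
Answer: 33200785/1666 ≈ 19928.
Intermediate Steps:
s(H, j) = 18/7 (s(H, j) = 3 + (j + (-3 - j))/7 = 3 + (⅐)*(-3) = 3 - 3/7 = 18/7)
T(f) = f
J(Q, q) = 7/17 + Q/84 (J(Q, q) = 14*(1/34) + Q*(1/84) = 7/17 + Q/84)
Z = -19928 (Z = -19965 + 37 = -19928)
J(s(4, -2), -161) - Z = (7/17 + (1/84)*(18/7)) - 1*(-19928) = (7/17 + 3/98) + 19928 = 737/1666 + 19928 = 33200785/1666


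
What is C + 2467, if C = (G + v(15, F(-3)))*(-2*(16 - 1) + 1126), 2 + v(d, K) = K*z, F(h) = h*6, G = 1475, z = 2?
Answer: 1577419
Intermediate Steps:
F(h) = 6*h
v(d, K) = -2 + 2*K (v(d, K) = -2 + K*2 = -2 + 2*K)
C = 1574952 (C = (1475 + (-2 + 2*(6*(-3))))*(-2*(16 - 1) + 1126) = (1475 + (-2 + 2*(-18)))*(-2*15 + 1126) = (1475 + (-2 - 36))*(-30 + 1126) = (1475 - 38)*1096 = 1437*1096 = 1574952)
C + 2467 = 1574952 + 2467 = 1577419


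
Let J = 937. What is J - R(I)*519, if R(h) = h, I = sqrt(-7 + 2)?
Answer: 937 - 519*I*sqrt(5) ≈ 937.0 - 1160.5*I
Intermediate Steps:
I = I*sqrt(5) (I = sqrt(-5) = I*sqrt(5) ≈ 2.2361*I)
J - R(I)*519 = 937 - I*sqrt(5)*519 = 937 - 519*I*sqrt(5)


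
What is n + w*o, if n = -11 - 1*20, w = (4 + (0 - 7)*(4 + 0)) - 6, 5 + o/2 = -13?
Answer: 1049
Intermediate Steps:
o = -36 (o = -10 + 2*(-13) = -10 - 26 = -36)
w = -30 (w = (4 - 7*4) - 6 = (4 - 28) - 6 = -24 - 6 = -30)
n = -31 (n = -11 - 20 = -31)
n + w*o = -31 - 30*(-36) = -31 + 1080 = 1049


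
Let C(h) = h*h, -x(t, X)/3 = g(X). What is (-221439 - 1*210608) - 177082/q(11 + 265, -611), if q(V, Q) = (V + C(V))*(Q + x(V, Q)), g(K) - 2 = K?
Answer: -20082761292893/46482816 ≈ -4.3205e+5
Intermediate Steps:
g(K) = 2 + K
x(t, X) = -6 - 3*X (x(t, X) = -3*(2 + X) = -6 - 3*X)
C(h) = h²
q(V, Q) = (-6 - 2*Q)*(V + V²) (q(V, Q) = (V + V²)*(Q + (-6 - 3*Q)) = (V + V²)*(-6 - 2*Q) = (-6 - 2*Q)*(V + V²))
(-221439 - 1*210608) - 177082/q(11 + 265, -611) = (-221439 - 1*210608) - 177082/(2*(11 + 265)*(-3 - 1*(-611) - 3*(11 + 265) - 1*(-611)*(11 + 265))) = (-221439 - 210608) - 177082/(2*276*(-3 + 611 - 3*276 - 1*(-611)*276)) = -432047 - 177082/(2*276*(-3 + 611 - 828 + 168636)) = -432047 - 177082/(2*276*168416) = -432047 - 177082/92965632 = -432047 - 1*88541/46482816 = -432047 - 88541/46482816 = -20082761292893/46482816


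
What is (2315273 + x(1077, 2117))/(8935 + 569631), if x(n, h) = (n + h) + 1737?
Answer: 1160102/289283 ≈ 4.0103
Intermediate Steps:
x(n, h) = 1737 + h + n (x(n, h) = (h + n) + 1737 = 1737 + h + n)
(2315273 + x(1077, 2117))/(8935 + 569631) = (2315273 + (1737 + 2117 + 1077))/(8935 + 569631) = (2315273 + 4931)/578566 = 2320204*(1/578566) = 1160102/289283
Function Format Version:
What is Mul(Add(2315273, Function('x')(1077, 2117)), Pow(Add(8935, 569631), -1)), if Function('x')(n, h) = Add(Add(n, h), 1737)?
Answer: Rational(1160102, 289283) ≈ 4.0103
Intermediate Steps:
Function('x')(n, h) = Add(1737, h, n) (Function('x')(n, h) = Add(Add(h, n), 1737) = Add(1737, h, n))
Mul(Add(2315273, Function('x')(1077, 2117)), Pow(Add(8935, 569631), -1)) = Mul(Add(2315273, Add(1737, 2117, 1077)), Pow(Add(8935, 569631), -1)) = Mul(Add(2315273, 4931), Pow(578566, -1)) = Mul(2320204, Rational(1, 578566)) = Rational(1160102, 289283)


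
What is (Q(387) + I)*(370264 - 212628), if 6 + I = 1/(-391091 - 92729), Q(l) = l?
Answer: 7264474527371/120955 ≈ 6.0059e+7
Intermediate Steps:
I = -2902921/483820 (I = -6 + 1/(-391091 - 92729) = -6 + 1/(-483820) = -6 - 1/483820 = -2902921/483820 ≈ -6.0000)
(Q(387) + I)*(370264 - 212628) = (387 - 2902921/483820)*(370264 - 212628) = (184335419/483820)*157636 = 7264474527371/120955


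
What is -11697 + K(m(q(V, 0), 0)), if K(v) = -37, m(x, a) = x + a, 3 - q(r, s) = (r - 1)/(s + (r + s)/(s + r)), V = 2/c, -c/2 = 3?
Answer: -11734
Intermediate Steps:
c = -6 (c = -2*3 = -6)
V = -⅓ (V = 2/(-6) = 2*(-⅙) = -⅓ ≈ -0.33333)
q(r, s) = 3 - (-1 + r)/(1 + s) (q(r, s) = 3 - (r - 1)/(s + (r + s)/(s + r)) = 3 - (-1 + r)/(s + (r + s)/(r + s)) = 3 - (-1 + r)/(s + 1) = 3 - (-1 + r)/(1 + s))
m(x, a) = a + x
-11697 + K(m(q(V, 0), 0)) = -11697 - 37 = -11734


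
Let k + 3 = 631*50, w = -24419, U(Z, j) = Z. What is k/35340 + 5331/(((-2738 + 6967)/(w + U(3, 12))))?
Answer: -4599780924377/149452860 ≈ -30777.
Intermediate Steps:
k = 31547 (k = -3 + 631*50 = -3 + 31550 = 31547)
k/35340 + 5331/(((-2738 + 6967)/(w + U(3, 12)))) = 31547/35340 + 5331/(((-2738 + 6967)/(-24419 + 3))) = 31547*(1/35340) + 5331/((4229/(-24416))) = 31547/35340 + 5331/((4229*(-1/24416))) = 31547/35340 + 5331/(-4229/24416) = 31547/35340 + 5331*(-24416/4229) = 31547/35340 - 130161696/4229 = -4599780924377/149452860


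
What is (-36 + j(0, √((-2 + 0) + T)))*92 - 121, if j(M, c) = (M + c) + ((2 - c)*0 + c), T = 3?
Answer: -3249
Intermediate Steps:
j(M, c) = M + 2*c (j(M, c) = (M + c) + (0 + c) = (M + c) + c = M + 2*c)
(-36 + j(0, √((-2 + 0) + T)))*92 - 121 = (-36 + (0 + 2*√((-2 + 0) + 3)))*92 - 121 = (-36 + (0 + 2*√(-2 + 3)))*92 - 121 = (-36 + (0 + 2*√1))*92 - 121 = (-36 + (0 + 2*1))*92 - 121 = (-36 + (0 + 2))*92 - 121 = (-36 + 2)*92 - 121 = -34*92 - 121 = -3128 - 121 = -3249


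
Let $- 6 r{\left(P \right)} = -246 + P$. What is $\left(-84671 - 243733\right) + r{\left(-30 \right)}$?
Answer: $-328358$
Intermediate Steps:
$r{\left(P \right)} = 41 - \frac{P}{6}$ ($r{\left(P \right)} = - \frac{-246 + P}{6} = 41 - \frac{P}{6}$)
$\left(-84671 - 243733\right) + r{\left(-30 \right)} = \left(-84671 - 243733\right) + \left(41 - -5\right) = -328404 + \left(41 + 5\right) = -328404 + 46 = -328358$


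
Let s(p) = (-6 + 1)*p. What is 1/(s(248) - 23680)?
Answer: -1/24920 ≈ -4.0128e-5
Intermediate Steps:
s(p) = -5*p
1/(s(248) - 23680) = 1/(-5*248 - 23680) = 1/(-1240 - 23680) = 1/(-24920) = -1/24920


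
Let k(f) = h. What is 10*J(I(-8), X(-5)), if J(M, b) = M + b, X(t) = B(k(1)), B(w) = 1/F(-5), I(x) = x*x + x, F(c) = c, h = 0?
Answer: 558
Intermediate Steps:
k(f) = 0
I(x) = x + x**2 (I(x) = x**2 + x = x + x**2)
B(w) = -1/5 (B(w) = 1/(-5) = -1/5)
X(t) = -1/5
10*J(I(-8), X(-5)) = 10*(-8*(1 - 8) - 1/5) = 10*(-8*(-7) - 1/5) = 10*(56 - 1/5) = 10*(279/5) = 558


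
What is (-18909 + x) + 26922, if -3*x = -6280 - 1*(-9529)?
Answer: 6930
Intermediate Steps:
x = -1083 (x = -(-6280 - 1*(-9529))/3 = -(-6280 + 9529)/3 = -1/3*3249 = -1083)
(-18909 + x) + 26922 = (-18909 - 1083) + 26922 = -19992 + 26922 = 6930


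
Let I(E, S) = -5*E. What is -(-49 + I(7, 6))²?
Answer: -7056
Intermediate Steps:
-(-49 + I(7, 6))² = -(-49 - 5*7)² = -(-49 - 35)² = -1*(-84)² = -1*7056 = -7056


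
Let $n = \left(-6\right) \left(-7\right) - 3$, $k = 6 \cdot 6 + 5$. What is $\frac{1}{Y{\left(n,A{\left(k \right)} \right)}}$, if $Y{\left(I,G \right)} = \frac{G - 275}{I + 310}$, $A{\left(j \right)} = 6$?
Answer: $- \frac{349}{269} \approx -1.2974$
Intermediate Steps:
$k = 41$ ($k = 36 + 5 = 41$)
$n = 39$ ($n = 42 - 3 = 39$)
$Y{\left(I,G \right)} = \frac{-275 + G}{310 + I}$
$\frac{1}{Y{\left(n,A{\left(k \right)} \right)}} = \frac{1}{\frac{1}{310 + 39} \left(-275 + 6\right)} = \frac{1}{\frac{1}{349} \left(-269\right)} = \frac{1}{- \frac{269}{349}} = - \frac{349}{269}$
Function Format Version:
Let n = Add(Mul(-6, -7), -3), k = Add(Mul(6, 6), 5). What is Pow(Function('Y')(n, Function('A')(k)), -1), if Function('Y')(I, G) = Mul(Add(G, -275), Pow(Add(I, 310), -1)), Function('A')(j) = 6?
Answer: Rational(-349, 269) ≈ -1.2974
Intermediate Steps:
k = 41 (k = Add(36, 5) = 41)
n = 39 (n = Add(42, -3) = 39)
Function('Y')(I, G) = Mul(Pow(Add(310, I), -1), Add(-275, G)) (Function('Y')(I, G) = Mul(Add(-275, G), Pow(Add(310, I), -1)) = Mul(Pow(Add(310, I), -1), Add(-275, G)))
Pow(Function('Y')(n, Function('A')(k)), -1) = Pow(Mul(Pow(Add(310, 39), -1), Add(-275, 6)), -1) = Pow(Mul(Pow(349, -1), -269), -1) = Pow(Mul(Rational(1, 349), -269), -1) = Pow(Rational(-269, 349), -1) = Rational(-349, 269)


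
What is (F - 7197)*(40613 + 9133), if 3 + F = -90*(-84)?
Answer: 17908560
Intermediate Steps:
F = 7557 (F = -3 - 90*(-84) = -3 + 7560 = 7557)
(F - 7197)*(40613 + 9133) = (7557 - 7197)*(40613 + 9133) = 360*49746 = 17908560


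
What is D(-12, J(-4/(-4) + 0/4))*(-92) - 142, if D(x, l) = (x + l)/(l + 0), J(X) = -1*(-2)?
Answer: 318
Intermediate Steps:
J(X) = 2
D(x, l) = (l + x)/l
D(-12, J(-4/(-4) + 0/4))*(-92) - 142 = ((2 - 12)/2)*(-92) - 142 = ((1/2)*(-10))*(-92) - 142 = -5*(-92) - 142 = 460 - 142 = 318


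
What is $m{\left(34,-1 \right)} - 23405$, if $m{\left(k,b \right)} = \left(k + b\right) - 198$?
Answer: $-23570$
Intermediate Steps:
$m{\left(k,b \right)} = -198 + b + k$ ($m{\left(k,b \right)} = \left(b + k\right) - 198 = -198 + b + k$)
$m{\left(34,-1 \right)} - 23405 = \left(-198 - 1 + 34\right) - 23405 = -165 - 23405 = -23570$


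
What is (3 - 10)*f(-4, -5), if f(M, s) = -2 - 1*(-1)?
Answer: 7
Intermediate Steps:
f(M, s) = -1 (f(M, s) = -2 + 1 = -1)
(3 - 10)*f(-4, -5) = (3 - 10)*(-1) = -7*(-1) = 7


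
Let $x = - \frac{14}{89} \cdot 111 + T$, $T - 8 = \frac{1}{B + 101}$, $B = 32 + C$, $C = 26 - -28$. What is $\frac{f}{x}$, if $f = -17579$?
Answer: $\frac{292567297}{157365} \approx 1859.2$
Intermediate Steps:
$C = 54$ ($C = 26 + 28 = 54$)
$B = 86$ ($B = 32 + 54 = 86$)
$T = \frac{1497}{187}$ ($T = 8 + \frac{1}{86 + 101} = 8 + \frac{1}{187} = \frac{1497}{187} \approx 8.0053$)
$x = - \frac{157365}{16643}$ ($x = - \frac{14}{89} \cdot 111 + \frac{1497}{187} = \left(-14\right) \frac{1}{89} \cdot 111 + \frac{1497}{187} = \left(- \frac{14}{89}\right) 111 + \frac{1497}{187} = - \frac{1554}{89} + \frac{1497}{187} = - \frac{157365}{16643} \approx -9.4553$)
$\frac{f}{x} = - \frac{17579}{- \frac{157365}{16643}} = \left(-17579\right) \left(- \frac{16643}{157365}\right) = \frac{292567297}{157365}$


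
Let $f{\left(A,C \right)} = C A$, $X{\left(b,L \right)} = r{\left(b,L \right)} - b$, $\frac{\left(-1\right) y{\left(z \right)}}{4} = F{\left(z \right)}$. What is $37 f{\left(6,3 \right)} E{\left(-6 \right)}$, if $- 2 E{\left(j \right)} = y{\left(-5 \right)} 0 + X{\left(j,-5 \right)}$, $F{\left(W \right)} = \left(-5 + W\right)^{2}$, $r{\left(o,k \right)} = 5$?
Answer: $-3663$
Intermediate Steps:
$y{\left(z \right)} = - 4 \left(-5 + z\right)^{2}$
$X{\left(b,L \right)} = 5 - b$
$f{\left(A,C \right)} = A C$
$E{\left(j \right)} = - \frac{5}{2} + \frac{j}{2}$ ($E{\left(j \right)} = - \frac{- 4 \left(-5 - 5\right)^{2} \cdot 0 - \left(-5 + j\right)}{2} = - \frac{- 4 \left(-10\right)^{2} \cdot 0 - \left(-5 + j\right)}{2} = - \frac{\left(-4\right) 100 \cdot 0 - \left(-5 + j\right)}{2} = - \frac{\left(-400\right) 0 - \left(-5 + j\right)}{2} = - \frac{0 - \left(-5 + j\right)}{2} = - \frac{5 - j}{2} = - \frac{5}{2} + \frac{j}{2}$)
$37 f{\left(6,3 \right)} E{\left(-6 \right)} = 37 \cdot 6 \cdot 3 \left(- \frac{5}{2} + \frac{1}{2} \left(-6\right)\right) = 37 \cdot 18 \left(- \frac{5}{2} - 3\right) = 666 \left(- \frac{11}{2}\right) = -3663$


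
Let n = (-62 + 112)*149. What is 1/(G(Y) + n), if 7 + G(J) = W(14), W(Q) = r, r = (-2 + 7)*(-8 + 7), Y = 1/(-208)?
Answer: 1/7438 ≈ 0.00013444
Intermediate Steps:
Y = -1/208 ≈ -0.0048077
n = 7450 (n = 50*149 = 7450)
r = -5 (r = 5*(-1) = -5)
W(Q) = -5
G(J) = -12 (G(J) = -7 - 5 = -12)
1/(G(Y) + n) = 1/(-12 + 7450) = 1/7438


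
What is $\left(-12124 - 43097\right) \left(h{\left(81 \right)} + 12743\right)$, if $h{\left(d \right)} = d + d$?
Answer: $-712627005$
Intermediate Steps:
$h{\left(d \right)} = 2 d$
$\left(-12124 - 43097\right) \left(h{\left(81 \right)} + 12743\right) = \left(-12124 - 43097\right) \left(2 \cdot 81 + 12743\right) = - 55221 \left(162 + 12743\right) = \left(-55221\right) 12905 = -712627005$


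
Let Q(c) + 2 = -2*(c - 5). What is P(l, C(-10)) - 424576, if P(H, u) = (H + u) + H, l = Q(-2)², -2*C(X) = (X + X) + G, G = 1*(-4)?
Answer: -424276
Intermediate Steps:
G = -4
Q(c) = 8 - 2*c (Q(c) = -2 - 2*(c - 5) = -2 - 2*(-5 + c) = -2 + (10 - 2*c) = 8 - 2*c)
C(X) = 2 - X (C(X) = -((X + X) - 4)/2 = -(2*X - 4)/2 = -(-4 + 2*X)/2 = 2 - X)
l = 144 (l = (8 - 2*(-2))² = (8 + 4)² = 12² = 144)
P(H, u) = u + 2*H
P(l, C(-10)) - 424576 = ((2 - 1*(-10)) + 2*144) - 424576 = ((2 + 10) + 288) - 424576 = (12 + 288) - 424576 = 300 - 424576 = -424276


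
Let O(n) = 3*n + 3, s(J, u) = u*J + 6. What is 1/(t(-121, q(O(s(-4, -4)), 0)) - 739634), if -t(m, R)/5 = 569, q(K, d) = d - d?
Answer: -1/742479 ≈ -1.3468e-6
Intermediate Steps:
s(J, u) = 6 + J*u (s(J, u) = J*u + 6 = 6 + J*u)
O(n) = 3 + 3*n
q(K, d) = 0
t(m, R) = -2845 (t(m, R) = -5*569 = -2845)
1/(t(-121, q(O(s(-4, -4)), 0)) - 739634) = 1/(-2845 - 739634) = 1/(-742479) = -1/742479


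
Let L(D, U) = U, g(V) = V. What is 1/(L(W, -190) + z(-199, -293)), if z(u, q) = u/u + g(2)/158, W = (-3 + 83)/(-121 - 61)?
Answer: -79/14930 ≈ -0.0052914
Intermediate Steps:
W = -40/91 (W = 80/(-182) = 80*(-1/182) = -40/91 ≈ -0.43956)
z(u, q) = 80/79 (z(u, q) = u/u + 2/158 = 1 + 2*(1/158) = 1 + 1/79 = 80/79)
1/(L(W, -190) + z(-199, -293)) = 1/(-190 + 80/79) = 1/(-14930/79) = -79/14930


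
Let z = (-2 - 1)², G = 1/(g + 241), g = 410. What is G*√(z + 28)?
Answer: √37/651 ≈ 0.0093437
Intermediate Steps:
G = 1/651 (G = 1/(410 + 241) = 1/651 ≈ 0.0015361)
z = 9 (z = (-3)² = 9)
G*√(z + 28) = √(9 + 28)/651 = √37/651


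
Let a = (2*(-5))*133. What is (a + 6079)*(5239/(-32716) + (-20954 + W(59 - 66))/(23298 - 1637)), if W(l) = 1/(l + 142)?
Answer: -170753030564887/31889757420 ≈ -5354.5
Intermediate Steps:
W(l) = 1/(142 + l)
a = -1330 (a = -10*133 = -1330)
(a + 6079)*(5239/(-32716) + (-20954 + W(59 - 66))/(23298 - 1637)) = (-1330 + 6079)*(5239/(-32716) + (-20954 + 1/(142 + (59 - 66)))/(23298 - 1637)) = 4749*(5239*(-1/32716) + (-20954 + 1/(142 - 7))/21661) = 4749*(-5239/32716 + (-20954 + 1/135)*(1/21661)) = 4749*(-5239/32716 - 2828789/135*1/21661) = 4749*(-5239/32716 - 2828789/2924235) = 4749*(-107866728089/95669272260) = -170753030564887/31889757420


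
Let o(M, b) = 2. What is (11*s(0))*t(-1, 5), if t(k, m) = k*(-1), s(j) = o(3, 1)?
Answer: 22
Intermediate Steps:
s(j) = 2
t(k, m) = -k
(11*s(0))*t(-1, 5) = (11*2)*(-1*(-1)) = 22*1 = 22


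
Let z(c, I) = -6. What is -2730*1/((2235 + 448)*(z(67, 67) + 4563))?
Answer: -130/582211 ≈ -0.00022329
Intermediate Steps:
-2730*1/((2235 + 448)*(z(67, 67) + 4563)) = -2730*1/((-6 + 4563)*(2235 + 448)) = -2730/(2683*4557) = -2730/12226431 = -2730*1/12226431 = -130/582211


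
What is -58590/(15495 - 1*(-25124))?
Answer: -58590/40619 ≈ -1.4424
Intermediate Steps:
-58590/(15495 - 1*(-25124)) = -58590/(15495 + 25124) = -58590/40619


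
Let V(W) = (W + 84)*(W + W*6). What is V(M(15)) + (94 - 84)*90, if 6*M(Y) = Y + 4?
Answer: 101959/36 ≈ 2832.2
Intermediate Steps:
M(Y) = ⅔ + Y/6 (M(Y) = (Y + 4)/6 = (4 + Y)/6 = ⅔ + Y/6)
V(W) = 7*W*(84 + W) (V(W) = (84 + W)*(W + 6*W) = (84 + W)*(7*W) = 7*W*(84 + W))
V(M(15)) + (94 - 84)*90 = 7*(⅔ + (⅙)*15)*(84 + (⅔ + (⅙)*15)) + (94 - 84)*90 = 7*(⅔ + 5/2)*(84 + (⅔ + 5/2)) + 10*90 = 7*(19/6)*(84 + 19/6) + 900 = 7*(19/6)*(523/6) + 900 = 69559/36 + 900 = 101959/36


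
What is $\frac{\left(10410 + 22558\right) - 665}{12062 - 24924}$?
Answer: $- \frac{32303}{12862} \approx -2.5115$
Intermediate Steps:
$\frac{\left(10410 + 22558\right) - 665}{12062 - 24924} = \frac{32968 - 665}{-12862} = 32303 \left(- \frac{1}{12862}\right) = - \frac{32303}{12862}$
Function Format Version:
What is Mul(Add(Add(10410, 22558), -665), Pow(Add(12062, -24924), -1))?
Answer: Rational(-32303, 12862) ≈ -2.5115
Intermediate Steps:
Mul(Add(Add(10410, 22558), -665), Pow(Add(12062, -24924), -1)) = Mul(Add(32968, -665), Pow(-12862, -1)) = Mul(32303, Rational(-1, 12862)) = Rational(-32303, 12862)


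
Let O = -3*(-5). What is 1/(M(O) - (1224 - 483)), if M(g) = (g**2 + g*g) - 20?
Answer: -1/311 ≈ -0.0032154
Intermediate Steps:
O = 15
M(g) = -20 + 2*g**2 (M(g) = (g**2 + g**2) - 20 = 2*g**2 - 20 = -20 + 2*g**2)
1/(M(O) - (1224 - 483)) = 1/((-20 + 2*15**2) - (1224 - 483)) = 1/((-20 + 2*225) - 1*741) = 1/((-20 + 450) - 741) = 1/(430 - 741) = 1/(-311) = -1/311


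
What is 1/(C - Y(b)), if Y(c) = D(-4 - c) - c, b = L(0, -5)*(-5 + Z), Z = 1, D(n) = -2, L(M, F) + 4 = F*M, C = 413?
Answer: 1/431 ≈ 0.0023202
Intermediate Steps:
L(M, F) = -4 + F*M
b = 16 (b = (-4 - 5*0)*(-5 + 1) = (-4 + 0)*(-4) = -4*(-4) = 16)
Y(c) = -2 - c
1/(C - Y(b)) = 1/(413 - (-2 - 1*16)) = 1/(413 - (-2 - 16)) = 1/(413 - 1*(-18)) = 1/(413 + 18) = 1/431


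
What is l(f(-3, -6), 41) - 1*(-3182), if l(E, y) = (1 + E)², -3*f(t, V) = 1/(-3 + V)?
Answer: 2320462/729 ≈ 3183.1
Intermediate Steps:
f(t, V) = -1/(3*(-3 + V))
l(f(-3, -6), 41) - 1*(-3182) = (1 - 1/(-9 + 3*(-6)))² - 1*(-3182) = (1 - 1/(-9 - 18))² + 3182 = (1 - 1/(-27))² + 3182 = (1 - 1*(-1/27))² + 3182 = (1 + 1/27)² + 3182 = (28/27)² + 3182 = 784/729 + 3182 = 2320462/729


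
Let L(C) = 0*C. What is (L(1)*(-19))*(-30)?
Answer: 0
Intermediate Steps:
L(C) = 0
(L(1)*(-19))*(-30) = (0*(-19))*(-30) = 0*(-30) = 0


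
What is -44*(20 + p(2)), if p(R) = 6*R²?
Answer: -1936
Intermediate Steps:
-44*(20 + p(2)) = -44*(20 + 6*2²) = -44*(20 + 6*4) = -44*(20 + 24) = -44*44 = -1936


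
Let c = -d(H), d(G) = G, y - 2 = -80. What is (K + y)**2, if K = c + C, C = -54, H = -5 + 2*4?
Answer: 18225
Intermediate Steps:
H = 3 (H = -5 + 8 = 3)
y = -78 (y = 2 - 80 = -78)
c = -3 (c = -1*3 = -3)
K = -57 (K = -3 - 54 = -57)
(K + y)**2 = (-57 - 78)**2 = (-135)**2 = 18225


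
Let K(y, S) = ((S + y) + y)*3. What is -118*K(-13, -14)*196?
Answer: 2775360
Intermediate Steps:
K(y, S) = 3*S + 6*y (K(y, S) = (S + 2*y)*3 = 3*S + 6*y)
-118*K(-13, -14)*196 = -118*(3*(-14) + 6*(-13))*196 = -118*(-42 - 78)*196 = -118*(-120)*196 = 14160*196 = 2775360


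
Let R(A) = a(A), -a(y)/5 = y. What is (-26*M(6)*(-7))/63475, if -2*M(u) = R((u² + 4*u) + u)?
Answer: 6006/12695 ≈ 0.47310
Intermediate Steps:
a(y) = -5*y
R(A) = -5*A
M(u) = 5*u²/2 + 25*u/2 (M(u) = -(-5)*((u² + 4*u) + u)/2 = -(-5)*(u² + 5*u)/2 = -(-25*u - 5*u²)/2 = 5*u²/2 + 25*u/2)
(-26*M(6)*(-7))/63475 = (-65*6*(5 + 6)*(-7))/63475 = (-65*6*11*(-7))*(1/63475) = (-26*165*(-7))*(1/63475) = -4290*(-7)*(1/63475) = 30030*(1/63475) = 6006/12695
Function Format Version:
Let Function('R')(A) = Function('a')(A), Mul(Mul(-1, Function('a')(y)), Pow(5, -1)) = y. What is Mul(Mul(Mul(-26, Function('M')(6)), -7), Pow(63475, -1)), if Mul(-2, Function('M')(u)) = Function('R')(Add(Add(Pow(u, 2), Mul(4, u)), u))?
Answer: Rational(6006, 12695) ≈ 0.47310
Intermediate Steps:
Function('a')(y) = Mul(-5, y)
Function('R')(A) = Mul(-5, A)
Function('M')(u) = Add(Mul(Rational(5, 2), Pow(u, 2)), Mul(Rational(25, 2), u)) (Function('M')(u) = Mul(Rational(-1, 2), Mul(-5, Add(Add(Pow(u, 2), Mul(4, u)), u))) = Mul(Rational(-1, 2), Mul(-5, Add(Pow(u, 2), Mul(5, u)))) = Mul(Rational(-1, 2), Add(Mul(-25, u), Mul(-5, Pow(u, 2)))) = Add(Mul(Rational(5, 2), Pow(u, 2)), Mul(Rational(25, 2), u)))
Mul(Mul(Mul(-26, Function('M')(6)), -7), Pow(63475, -1)) = Mul(Mul(Mul(-26, Mul(Rational(5, 2), 6, Add(5, 6))), -7), Pow(63475, -1)) = Mul(Mul(Mul(-26, Mul(Rational(5, 2), 6, 11)), -7), Rational(1, 63475)) = Mul(Mul(Mul(-26, 165), -7), Rational(1, 63475)) = Mul(Mul(-4290, -7), Rational(1, 63475)) = Mul(30030, Rational(1, 63475)) = Rational(6006, 12695)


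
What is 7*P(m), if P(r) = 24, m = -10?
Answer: 168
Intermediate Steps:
7*P(m) = 7*24 = 168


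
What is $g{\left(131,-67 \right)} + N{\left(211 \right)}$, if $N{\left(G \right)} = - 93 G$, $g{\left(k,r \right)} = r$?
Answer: $-19690$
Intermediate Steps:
$g{\left(131,-67 \right)} + N{\left(211 \right)} = -67 - 19623 = -19690$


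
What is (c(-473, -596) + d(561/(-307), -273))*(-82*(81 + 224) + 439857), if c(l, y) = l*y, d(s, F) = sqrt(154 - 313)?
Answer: 116948688076 + 414847*I*sqrt(159) ≈ 1.1695e+11 + 5.231e+6*I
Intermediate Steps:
d(s, F) = I*sqrt(159) (d(s, F) = sqrt(-159) = I*sqrt(159))
(c(-473, -596) + d(561/(-307), -273))*(-82*(81 + 224) + 439857) = (-473*(-596) + I*sqrt(159))*(-82*(81 + 224) + 439857) = (281908 + I*sqrt(159))*(-82*305 + 439857) = (281908 + I*sqrt(159))*(-25010 + 439857) = (281908 + I*sqrt(159))*414847 = 116948688076 + 414847*I*sqrt(159)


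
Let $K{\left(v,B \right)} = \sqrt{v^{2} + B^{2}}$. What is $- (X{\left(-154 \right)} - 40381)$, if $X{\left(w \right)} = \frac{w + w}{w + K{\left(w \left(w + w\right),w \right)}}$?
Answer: $\frac{1915351593}{47432} + \frac{\sqrt{94865}}{47432} \approx 40381.0$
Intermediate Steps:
$K{\left(v,B \right)} = \sqrt{B^{2} + v^{2}}$
$X{\left(w \right)} = \frac{2 w}{w + \sqrt{w^{2} + 4 w^{4}}}$ ($X{\left(w \right)} = \frac{w + w}{w + \sqrt{w^{2} + \left(w \left(w + w\right)\right)^{2}}} = \frac{2 w}{w + \sqrt{w^{2} + \left(w 2 w\right)^{2}}} = \frac{2 w}{w + \sqrt{w^{2} + \left(2 w^{2}\right)^{2}}} = \frac{2 w}{w + \sqrt{w^{2} + 4 w^{4}}}$)
$- (X{\left(-154 \right)} - 40381) = - (2 \left(-154\right) \frac{1}{-154 + \sqrt{\left(-154\right)^{2} + 4 \left(-154\right)^{4}}} - 40381) = - (2 \left(-154\right) \frac{1}{-154 + \sqrt{23716 + 4 \cdot 562448656}} - 40381) = - (2 \left(-154\right) \frac{1}{-154 + \sqrt{23716 + 2249794624}} - 40381) = - (2 \left(-154\right) \frac{1}{-154 + \sqrt{2249818340}} - 40381) = - (2 \left(-154\right) \frac{1}{-154 + 154 \sqrt{94865}} - 40381) = - (- \frac{308}{-154 + 154 \sqrt{94865}} - 40381) = - (-40381 - \frac{308}{-154 + 154 \sqrt{94865}}) = 40381 + \frac{308}{-154 + 154 \sqrt{94865}}$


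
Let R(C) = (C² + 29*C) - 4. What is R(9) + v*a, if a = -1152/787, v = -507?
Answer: 850070/787 ≈ 1080.1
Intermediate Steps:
R(C) = -4 + C² + 29*C
a = -1152/787 (a = -1152*1/787 = -1152/787 ≈ -1.4638)
R(9) + v*a = (-4 + 9² + 29*9) - 507*(-1152/787) = (-4 + 81 + 261) + 584064/787 = 338 + 584064/787 = 850070/787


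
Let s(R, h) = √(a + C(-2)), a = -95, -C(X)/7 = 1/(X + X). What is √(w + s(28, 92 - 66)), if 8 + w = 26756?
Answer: √(106992 + 2*I*√373)/2 ≈ 163.55 + 0.029522*I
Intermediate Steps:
C(X) = -7/(2*X) (C(X) = -7/(X + X) = -7*1/(2*X) = -7/(2*X))
s(R, h) = I*√373/2 (s(R, h) = √(-95 - 7/2/(-2)) = √(-95 - 7/2*(-½)) = √(-95 + 7/4) = √(-373/4) = I*√373/2)
w = 26748 (w = -8 + 26756 = 26748)
√(w + s(28, 92 - 66)) = √(26748 + I*√373/2)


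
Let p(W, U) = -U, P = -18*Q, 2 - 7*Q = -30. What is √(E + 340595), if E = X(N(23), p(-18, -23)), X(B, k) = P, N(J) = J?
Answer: √16685123/7 ≈ 583.54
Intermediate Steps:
Q = 32/7 (Q = 2/7 - ⅐*(-30) = 2/7 + 30/7 = 32/7 ≈ 4.5714)
P = -576/7 (P = -18*32/7 = -576/7 ≈ -82.286)
X(B, k) = -576/7
E = -576/7 ≈ -82.286
√(E + 340595) = √(-576/7 + 340595) = √(2383589/7) = √16685123/7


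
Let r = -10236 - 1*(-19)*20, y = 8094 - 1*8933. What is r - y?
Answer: -9017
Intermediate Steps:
y = -839 (y = 8094 - 8933 = -839)
r = -9856 (r = -10236 - (-19)*20 = -10236 - 1*(-380) = -10236 + 380 = -9856)
r - y = -9856 - 1*(-839) = -9856 + 839 = -9017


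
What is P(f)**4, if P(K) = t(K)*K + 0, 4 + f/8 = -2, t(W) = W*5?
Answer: 17612050268160000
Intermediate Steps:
t(W) = 5*W
f = -48 (f = -32 + 8*(-2) = -32 - 16 = -48)
P(K) = 5*K**2 (P(K) = (5*K)*K + 0 = 5*K**2 + 0 = 5*K**2)
P(f)**4 = (5*(-48)**2)**4 = (5*2304)**4 = 11520**4 = 17612050268160000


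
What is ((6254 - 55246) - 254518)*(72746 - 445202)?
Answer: 113044120560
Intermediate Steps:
((6254 - 55246) - 254518)*(72746 - 445202) = (-48992 - 254518)*(-372456) = -303510*(-372456) = 113044120560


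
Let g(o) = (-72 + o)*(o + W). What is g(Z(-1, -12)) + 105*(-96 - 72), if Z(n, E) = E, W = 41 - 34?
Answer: -17220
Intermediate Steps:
W = 7
g(o) = (-72 + o)*(7 + o) (g(o) = (-72 + o)*(o + 7) = (-72 + o)*(7 + o))
g(Z(-1, -12)) + 105*(-96 - 72) = (-504 + (-12)² - 65*(-12)) + 105*(-96 - 72) = (-504 + 144 + 780) + 105*(-168) = 420 - 17640 = -17220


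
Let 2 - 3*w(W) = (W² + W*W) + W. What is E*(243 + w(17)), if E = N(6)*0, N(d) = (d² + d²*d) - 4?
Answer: 0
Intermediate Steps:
w(W) = ⅔ - 2*W²/3 - W/3 (w(W) = ⅔ - ((W² + W*W) + W)/3 = ⅔ - ((W² + W²) + W)/3 = ⅔ - (2*W² + W)/3 = ⅔ - (W + 2*W²)/3 = ⅔ + (-2*W²/3 - W/3) = ⅔ - 2*W²/3 - W/3)
N(d) = -4 + d² + d³ (N(d) = (d² + d³) - 4 = -4 + d² + d³)
E = 0 (E = (-4 + 6² + 6³)*0 = (-4 + 36 + 216)*0 = 248*0 = 0)
E*(243 + w(17)) = 0*(243 + (⅔ - ⅔*17² - ⅓*17)) = 0*(243 + (⅔ - ⅔*289 - 17/3)) = 0*(243 + (⅔ - 578/3 - 17/3)) = 0*(243 - 593/3) = 0*(136/3) = 0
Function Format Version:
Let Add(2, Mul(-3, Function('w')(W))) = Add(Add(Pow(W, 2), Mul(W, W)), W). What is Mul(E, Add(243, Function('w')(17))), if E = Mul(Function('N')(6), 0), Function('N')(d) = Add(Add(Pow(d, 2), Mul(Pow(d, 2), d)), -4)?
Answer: 0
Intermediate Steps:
Function('w')(W) = Add(Rational(2, 3), Mul(Rational(-2, 3), Pow(W, 2)), Mul(Rational(-1, 3), W)) (Function('w')(W) = Add(Rational(2, 3), Mul(Rational(-1, 3), Add(Add(Pow(W, 2), Mul(W, W)), W))) = Add(Rational(2, 3), Mul(Rational(-1, 3), Add(Add(Pow(W, 2), Pow(W, 2)), W))) = Add(Rational(2, 3), Mul(Rational(-1, 3), Add(Mul(2, Pow(W, 2)), W))) = Add(Rational(2, 3), Mul(Rational(-1, 3), Add(W, Mul(2, Pow(W, 2))))) = Add(Rational(2, 3), Add(Mul(Rational(-2, 3), Pow(W, 2)), Mul(Rational(-1, 3), W))) = Add(Rational(2, 3), Mul(Rational(-2, 3), Pow(W, 2)), Mul(Rational(-1, 3), W)))
Function('N')(d) = Add(-4, Pow(d, 2), Pow(d, 3)) (Function('N')(d) = Add(Add(Pow(d, 2), Pow(d, 3)), -4) = Add(-4, Pow(d, 2), Pow(d, 3)))
E = 0 (E = Mul(Add(-4, Pow(6, 2), Pow(6, 3)), 0) = Mul(Add(-4, 36, 216), 0) = Mul(248, 0) = 0)
Mul(E, Add(243, Function('w')(17))) = Mul(0, Add(243, Add(Rational(2, 3), Mul(Rational(-2, 3), Pow(17, 2)), Mul(Rational(-1, 3), 17)))) = Mul(0, Add(243, Add(Rational(2, 3), Mul(Rational(-2, 3), 289), Rational(-17, 3)))) = Mul(0, Add(243, Add(Rational(2, 3), Rational(-578, 3), Rational(-17, 3)))) = Mul(0, Add(243, Rational(-593, 3))) = Mul(0, Rational(136, 3)) = 0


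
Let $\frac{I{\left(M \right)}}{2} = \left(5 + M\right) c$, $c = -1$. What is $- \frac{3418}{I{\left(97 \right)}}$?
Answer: $\frac{1709}{102} \approx 16.755$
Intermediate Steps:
$I{\left(M \right)} = -10 - 2 M$ ($I{\left(M \right)} = 2 \left(5 + M\right) \left(-1\right) = 2 \left(-5 - M\right) = -10 - 2 M$)
$- \frac{3418}{I{\left(97 \right)}} = - \frac{3418}{-10 - 194} = - \frac{3418}{-204} = \left(-3418\right) \left(- \frac{1}{204}\right) = \frac{1709}{102}$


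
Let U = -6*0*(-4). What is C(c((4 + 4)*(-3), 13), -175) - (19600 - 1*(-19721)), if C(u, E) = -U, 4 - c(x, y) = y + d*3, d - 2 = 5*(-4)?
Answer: -39321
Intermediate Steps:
d = -18 (d = 2 + 5*(-4) = 2 - 20 = -18)
c(x, y) = 58 - y (c(x, y) = 4 - (y - 18*3) = 4 - (y - 54) = 4 - (-54 + y) = 4 + (54 - y) = 58 - y)
U = 0 (U = 0*(-4) = 0)
C(u, E) = 0 (C(u, E) = -1*0 = 0)
C(c((4 + 4)*(-3), 13), -175) - (19600 - 1*(-19721)) = 0 - (19600 - 1*(-19721)) = 0 - (19600 + 19721) = 0 - 1*39321 = 0 - 39321 = -39321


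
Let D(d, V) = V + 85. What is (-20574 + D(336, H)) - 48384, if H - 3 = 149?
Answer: -68721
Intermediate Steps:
H = 152 (H = 3 + 149 = 152)
D(d, V) = 85 + V
(-20574 + D(336, H)) - 48384 = (-20574 + (85 + 152)) - 48384 = (-20574 + 237) - 48384 = -20337 - 48384 = -68721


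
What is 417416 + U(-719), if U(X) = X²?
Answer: 934377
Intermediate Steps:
417416 + U(-719) = 417416 + (-719)² = 417416 + 516961 = 934377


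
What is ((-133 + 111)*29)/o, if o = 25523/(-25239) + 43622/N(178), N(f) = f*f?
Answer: -255095519844/146152463 ≈ -1745.4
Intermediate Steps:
N(f) = f**2
o = 146152463/399836238 (o = 25523/(-25239) + 43622/(178**2) = 25523*(-1/25239) + 43622/31684 = -25523/25239 + 43622*(1/31684) = -25523/25239 + 21811/15842 = 146152463/399836238 ≈ 0.36553)
((-133 + 111)*29)/o = ((-133 + 111)*29)/(146152463/399836238) = -22*29*(399836238/146152463) = -638*399836238/146152463 = -255095519844/146152463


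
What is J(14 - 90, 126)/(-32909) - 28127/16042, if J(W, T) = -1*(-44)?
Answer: -926337291/527926178 ≈ -1.7547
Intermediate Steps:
J(W, T) = 44
J(14 - 90, 126)/(-32909) - 28127/16042 = 44/(-32909) - 28127/16042 = 44*(-1/32909) - 28127*1/16042 = -44/32909 - 28127/16042 = -926337291/527926178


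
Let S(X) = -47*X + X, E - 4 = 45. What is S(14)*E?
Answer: -31556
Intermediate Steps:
E = 49 (E = 4 + 45 = 49)
S(X) = -46*X
S(14)*E = -46*14*49 = -644*49 = -31556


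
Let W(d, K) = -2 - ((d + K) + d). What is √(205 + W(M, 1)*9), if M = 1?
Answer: 4*√10 ≈ 12.649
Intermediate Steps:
W(d, K) = -2 - K - 2*d (W(d, K) = -2 - ((K + d) + d) = -2 - (K + 2*d) = -2 + (-K - 2*d) = -2 - K - 2*d)
√(205 + W(M, 1)*9) = √(205 + (-2 - 1*1 - 2*1)*9) = √(205 + (-2 - 1 - 2)*9) = √(205 - 5*9) = √(205 - 45) = √160 = 4*√10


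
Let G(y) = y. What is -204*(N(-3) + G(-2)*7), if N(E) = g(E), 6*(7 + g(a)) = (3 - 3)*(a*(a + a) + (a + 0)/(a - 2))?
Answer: 4284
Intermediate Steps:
g(a) = -7 (g(a) = -7 + ((3 - 3)*(a*(a + a) + (a + 0)/(a - 2)))/6 = -7 + (0*(a*(2*a) + a/(-2 + a)))/6 = -7 + (0*(2*a**2 + a/(-2 + a)))/6 = -7 + (1/6)*0 = -7 + 0 = -7)
N(E) = -7
-204*(N(-3) + G(-2)*7) = -204*(-7 - 2*7) = -204*(-7 - 14) = -204*(-21) = 4284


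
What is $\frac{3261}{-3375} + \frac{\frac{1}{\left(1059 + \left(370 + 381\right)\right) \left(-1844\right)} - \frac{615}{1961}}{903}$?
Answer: $- \frac{428449063398371}{443267712909000} \approx -0.96657$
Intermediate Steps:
$\frac{3261}{-3375} + \frac{\frac{1}{\left(1059 + \left(370 + 381\right)\right) \left(-1844\right)} - \frac{615}{1961}}{903} = 3261 \left(- \frac{1}{3375}\right) + \left(\frac{1}{1059 + 751} \left(- \frac{1}{1844}\right) - \frac{615}{1961}\right) \frac{1}{903} = - \frac{1087}{1125} + \left(\frac{1}{1810} \left(- \frac{1}{1844}\right) - \frac{615}{1961}\right) \frac{1}{903} = - \frac{1087}{1125} + \left(- \frac{1}{3337640} - \frac{615}{1961}\right) \frac{1}{903} = - \frac{1087}{1125} - \frac{2052650561}{5910236172120} = - \frac{428449063398371}{443267712909000}$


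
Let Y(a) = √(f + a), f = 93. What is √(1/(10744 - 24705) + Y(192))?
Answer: √(-13961 + 194909521*√285)/13961 ≈ 4.1088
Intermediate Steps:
Y(a) = √(93 + a)
√(1/(10744 - 24705) + Y(192)) = √(1/(10744 - 24705) + √(93 + 192)) = √(1/(-13961) + √285) = √(-1/13961 + √285)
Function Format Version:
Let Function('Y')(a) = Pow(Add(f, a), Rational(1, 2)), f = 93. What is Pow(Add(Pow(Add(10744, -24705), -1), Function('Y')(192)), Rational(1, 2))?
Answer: Mul(Rational(1, 13961), Pow(Add(-13961, Mul(194909521, Pow(285, Rational(1, 2)))), Rational(1, 2))) ≈ 4.1088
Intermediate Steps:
Function('Y')(a) = Pow(Add(93, a), Rational(1, 2))
Pow(Add(Pow(Add(10744, -24705), -1), Function('Y')(192)), Rational(1, 2)) = Pow(Add(Pow(Add(10744, -24705), -1), Pow(Add(93, 192), Rational(1, 2))), Rational(1, 2)) = Pow(Add(Pow(-13961, -1), Pow(285, Rational(1, 2))), Rational(1, 2)) = Pow(Add(Rational(-1, 13961), Pow(285, Rational(1, 2))), Rational(1, 2))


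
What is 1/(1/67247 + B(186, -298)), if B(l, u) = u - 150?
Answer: -67247/30126655 ≈ -0.0022321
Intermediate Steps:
B(l, u) = -150 + u
1/(1/67247 + B(186, -298)) = 1/(1/67247 + (-150 - 298)) = 1/(1/67247 - 448) = 1/(-30126655/67247) = -67247/30126655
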